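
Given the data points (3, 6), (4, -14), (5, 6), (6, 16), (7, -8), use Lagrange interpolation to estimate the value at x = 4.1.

Lagrange interpolation formula:
P(x) = Σ yᵢ × Lᵢ(x)
where Lᵢ(x) = Π_{j≠i} (x - xⱼ)/(xᵢ - xⱼ)

L_0(4.1) = (4.1 - 4)/(3 - 4) × (4.1 - 5)/(3 - 5) × (4.1 - 6)/(3 - 6) × (4.1 - 7)/(3 - 7) = -0.020662
L_1(4.1) = (4.1 - 3)/(4 - 3) × (4.1 - 5)/(4 - 5) × (4.1 - 6)/(4 - 6) × (4.1 - 7)/(4 - 7) = 0.909150
L_2(4.1) = (4.1 - 3)/(5 - 3) × (4.1 - 4)/(5 - 4) × (4.1 - 6)/(5 - 6) × (4.1 - 7)/(5 - 7) = 0.151525
L_3(4.1) = (4.1 - 3)/(6 - 3) × (4.1 - 4)/(6 - 4) × (4.1 - 5)/(6 - 5) × (4.1 - 7)/(6 - 7) = -0.047850
L_4(4.1) = (4.1 - 3)/(7 - 3) × (4.1 - 4)/(7 - 4) × (4.1 - 5)/(7 - 5) × (4.1 - 6)/(7 - 6) = 0.007837

P(4.1) = 6×L_0(4.1) + (-14)×L_1(4.1) + 6×L_2(4.1) + 16×L_3(4.1) + (-8)×L_4(4.1)
P(4.1) = -12.771225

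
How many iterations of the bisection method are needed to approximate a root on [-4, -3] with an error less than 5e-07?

We need (b-a)/2^n ≤ 5e-07
(-3 - (-4))/2^n ≤ 5e-07
1/2^n ≤ 5e-07
2^n ≥ 2000000
n ≥ log₂(2000000) = 20.93
n ≥ 21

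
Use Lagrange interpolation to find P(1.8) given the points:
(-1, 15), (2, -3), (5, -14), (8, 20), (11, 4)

Lagrange interpolation formula:
P(x) = Σ yᵢ × Lᵢ(x)
where Lᵢ(x) = Π_{j≠i} (x - xⱼ)/(xᵢ - xⱼ)

L_0(1.8) = (1.8 - 2)/(-1 - 2) × (1.8 - 5)/(-1 - 5) × (1.8 - 8)/(-1 - 8) × (1.8 - 11)/(-1 - 11) = 0.018779
L_1(1.8) = (1.8 - (-1))/(2 - (-1)) × (1.8 - 5)/(2 - 5) × (1.8 - 8)/(2 - 8) × (1.8 - 11)/(2 - 11) = 1.051602
L_2(1.8) = (1.8 - (-1))/(5 - (-1)) × (1.8 - 2)/(5 - 2) × (1.8 - 8)/(5 - 8) × (1.8 - 11)/(5 - 11) = -0.098588
L_3(1.8) = (1.8 - (-1))/(8 - (-1)) × (1.8 - 2)/(8 - 2) × (1.8 - 5)/(8 - 5) × (1.8 - 11)/(8 - 11) = 0.033923
L_4(1.8) = (1.8 - (-1))/(11 - (-1)) × (1.8 - 2)/(11 - 2) × (1.8 - 5)/(11 - 5) × (1.8 - 8)/(11 - 8) = -0.005715

P(1.8) = 15×L_0(1.8) + (-3)×L_1(1.8) + (-14)×L_2(1.8) + 20×L_3(1.8) + 4×L_4(1.8)
P(1.8) = -0.837307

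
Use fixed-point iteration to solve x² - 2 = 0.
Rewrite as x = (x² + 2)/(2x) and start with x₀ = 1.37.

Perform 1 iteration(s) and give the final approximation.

Equation: x² - 2 = 0
Fixed-point form: x = (x² + 2)/(2x)
x₀ = 1.37

x_1 = g(1.370000) = 1.414927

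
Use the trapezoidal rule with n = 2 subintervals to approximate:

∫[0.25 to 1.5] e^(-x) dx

f(x) = e^(-x)
a = 0.25, b = 1.5, n = 2
h = (b - a)/n = 0.625000

Trapezoidal rule: (h/2)[f(x₀) + 2f(x₁) + 2f(x₂) + ... + f(xₙ)]

x_0 = 0.2500, f(x_0) = 0.778801, coefficient = 1
x_1 = 0.8750, f(x_1) = 0.416862, coefficient = 2
x_2 = 1.5000, f(x_2) = 0.223130, coefficient = 1

I ≈ (0.625000/2) × 1.835655 = 0.573642
Exact value: 0.555671
Error: 0.017972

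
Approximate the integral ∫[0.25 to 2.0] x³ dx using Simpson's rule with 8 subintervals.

f(x) = x³
a = 0.25, b = 2.0, n = 8
h = (b - a)/n = 0.218750

Simpson's rule: (h/3)[f(x₀) + 4f(x₁) + 2f(x₂) + ... + f(xₙ)]

x_0 = 0.2500, f(x_0) = 0.015625, coefficient = 1
x_1 = 0.4688, f(x_1) = 0.102997, coefficient = 4
x_2 = 0.6875, f(x_2) = 0.324951, coefficient = 2
x_3 = 0.9062, f(x_3) = 0.744293, coefficient = 4
x_4 = 1.1250, f(x_4) = 1.423828, coefficient = 2
x_5 = 1.3438, f(x_5) = 2.426361, coefficient = 4
x_6 = 1.5625, f(x_6) = 3.814697, coefficient = 2
x_7 = 1.7812, f(x_7) = 5.651642, coefficient = 4
x_8 = 2.0000, f(x_8) = 8.000000, coefficient = 1

I ≈ (0.218750/3) × 54.843750 = 3.999023
Exact value: 3.999023
Error: 0.000000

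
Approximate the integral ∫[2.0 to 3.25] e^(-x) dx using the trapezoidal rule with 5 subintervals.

f(x) = e^(-x)
a = 2.0, b = 3.25, n = 5
h = (b - a)/n = 0.250000

Trapezoidal rule: (h/2)[f(x₀) + 2f(x₁) + 2f(x₂) + ... + f(xₙ)]

x_0 = 2.0000, f(x_0) = 0.135335, coefficient = 1
x_1 = 2.2500, f(x_1) = 0.105399, coefficient = 2
x_2 = 2.5000, f(x_2) = 0.082085, coefficient = 2
x_3 = 2.7500, f(x_3) = 0.063928, coefficient = 2
x_4 = 3.0000, f(x_4) = 0.049787, coefficient = 2
x_5 = 3.2500, f(x_5) = 0.038774, coefficient = 1

I ≈ (0.250000/2) × 0.776508 = 0.097063
Exact value: 0.096561
Error: 0.000502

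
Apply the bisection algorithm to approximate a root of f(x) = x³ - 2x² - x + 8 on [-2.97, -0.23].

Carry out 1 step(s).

f(x) = x³ - 2x² - x + 8
Initial interval: [-2.97, -0.23]

Iteration 1:
  c_1 = (-2.970000 + (-0.230000))/2 = -1.600000
  f(c_1) = f(-1.600000) = 0.384000
  f(a) × f(c) < 0, new interval: [-2.970000, -1.600000]

After 1 iteration(s), the approximation is c_1 = -1.600000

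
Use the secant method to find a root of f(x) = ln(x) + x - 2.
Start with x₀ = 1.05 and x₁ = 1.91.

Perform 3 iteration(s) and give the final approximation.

f(x) = ln(x) + x - 2
x₀ = 1.05, x₁ = 1.91

Secant formula: x_{n+1} = x_n - f(x_n)(x_n - x_{n-1})/(f(x_n) - f(x_{n-1}))

Iteration 1:
  f(1.050000) = -0.901210
  f(1.910000) = 0.557103
  x_2 = 1.910000 - 0.557103×(1.910000 - 1.050000)/(0.557103 - (-0.901210))
       = 1.581464
Iteration 2:
  f(1.910000) = 0.557103
  f(1.581464) = 0.039815
  x_3 = 1.581464 - 0.039815×(1.581464 - 1.910000)/(0.039815 - 0.557103)
       = 1.556177
Iteration 3:
  f(1.581464) = 0.039815
  f(1.556177) = -0.001591
  x_4 = 1.556177 - (-0.001591)×(1.556177 - 1.581464)/(-0.001591 - 0.039815)
       = 1.557149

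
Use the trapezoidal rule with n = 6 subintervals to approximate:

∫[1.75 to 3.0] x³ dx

f(x) = x³
a = 1.75, b = 3.0, n = 6
h = (b - a)/n = 0.208333

Trapezoidal rule: (h/2)[f(x₀) + 2f(x₁) + 2f(x₂) + ... + f(xₙ)]

x_0 = 1.7500, f(x_0) = 5.359375, coefficient = 1
x_1 = 1.9583, f(x_1) = 7.510344, coefficient = 2
x_2 = 2.1667, f(x_2) = 10.171296, coefficient = 2
x_3 = 2.3750, f(x_3) = 13.396484, coefficient = 2
x_4 = 2.5833, f(x_4) = 17.240162, coefficient = 2
x_5 = 2.7917, f(x_5) = 21.756583, coefficient = 2
x_6 = 3.0000, f(x_6) = 27.000000, coefficient = 1

I ≈ (0.208333/2) × 172.509115 = 17.969699
Exact value: 17.905273
Error: 0.064426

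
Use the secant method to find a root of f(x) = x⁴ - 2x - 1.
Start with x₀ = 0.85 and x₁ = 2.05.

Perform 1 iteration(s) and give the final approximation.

f(x) = x⁴ - 2x - 1
x₀ = 0.85, x₁ = 2.05

Secant formula: x_{n+1} = x_n - f(x_n)(x_n - x_{n-1})/(f(x_n) - f(x_{n-1}))

Iteration 1:
  f(0.850000) = -2.177994
  f(2.050000) = 12.561006
  x_2 = 2.050000 - 12.561006×(2.050000 - 0.850000)/(12.561006 - (-2.177994))
       = 1.027325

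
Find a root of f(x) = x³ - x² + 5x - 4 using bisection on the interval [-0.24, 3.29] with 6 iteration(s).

f(x) = x³ - x² + 5x - 4
Initial interval: [-0.24, 3.29]

Iteration 1:
  c_1 = (-0.240000 + 3.290000)/2 = 1.525000
  f(c_1) = f(1.525000) = 4.845953
  f(a) × f(c) < 0, new interval: [-0.240000, 1.525000]
Iteration 2:
  c_2 = (-0.240000 + 1.525000)/2 = 0.642500
  f(c_2) = f(0.642500) = -0.935078
  f(a) × f(c) ≥ 0, new interval: [0.642500, 1.525000]
Iteration 3:
  c_3 = (0.642500 + 1.525000)/2 = 1.083750
  f(c_3) = f(1.083750) = 1.517116
  f(a) × f(c) < 0, new interval: [0.642500, 1.083750]
Iteration 4:
  c_4 = (0.642500 + 1.083750)/2 = 0.863125
  f(c_4) = f(0.863125) = 0.213655
  f(a) × f(c) < 0, new interval: [0.642500, 0.863125]
Iteration 5:
  c_5 = (0.642500 + 0.863125)/2 = 0.752812
  f(c_5) = f(0.752812) = -0.376025
  f(a) × f(c) ≥ 0, new interval: [0.752812, 0.863125]
Iteration 6:
  c_6 = (0.752812 + 0.863125)/2 = 0.807969
  f(c_6) = f(0.807969) = -0.085517
  f(a) × f(c) ≥ 0, new interval: [0.807969, 0.863125]

After 6 iteration(s), the approximation is c_6 = 0.807969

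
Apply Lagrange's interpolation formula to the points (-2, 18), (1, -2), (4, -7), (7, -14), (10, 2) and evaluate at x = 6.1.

Lagrange interpolation formula:
P(x) = Σ yᵢ × Lᵢ(x)
where Lᵢ(x) = Π_{j≠i} (x - xⱼ)/(xᵢ - xⱼ)

L_0(6.1) = (6.1 - 1)/(-2 - 1) × (6.1 - 4)/(-2 - 4) × (6.1 - 7)/(-2 - 7) × (6.1 - 10)/(-2 - 10) = 0.019338
L_1(6.1) = (6.1 - (-2))/(1 - (-2)) × (6.1 - 4)/(1 - 4) × (6.1 - 7)/(1 - 7) × (6.1 - 10)/(1 - 10) = -0.122850
L_2(6.1) = (6.1 - (-2))/(4 - (-2)) × (6.1 - 1)/(4 - 1) × (6.1 - 7)/(4 - 7) × (6.1 - 10)/(4 - 10) = 0.447525
L_3(6.1) = (6.1 - (-2))/(7 - (-2)) × (6.1 - 1)/(7 - 1) × (6.1 - 4)/(7 - 4) × (6.1 - 10)/(7 - 10) = 0.696150
L_4(6.1) = (6.1 - (-2))/(10 - (-2)) × (6.1 - 1)/(10 - 1) × (6.1 - 4)/(10 - 4) × (6.1 - 7)/(10 - 7) = -0.040163

P(6.1) = 18×L_0(6.1) + (-2)×L_1(6.1) + (-7)×L_2(6.1) + (-14)×L_3(6.1) + 2×L_4(6.1)
P(6.1) = -12.365325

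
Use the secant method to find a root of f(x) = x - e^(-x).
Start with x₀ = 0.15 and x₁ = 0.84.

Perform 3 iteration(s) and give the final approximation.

f(x) = x - e^(-x)
x₀ = 0.15, x₁ = 0.84

Secant formula: x_{n+1} = x_n - f(x_n)(x_n - x_{n-1})/(f(x_n) - f(x_{n-1}))

Iteration 1:
  f(0.150000) = -0.710708
  f(0.840000) = 0.408289
  x_2 = 0.840000 - 0.408289×(0.840000 - 0.150000)/(0.408289 - (-0.710708))
       = 0.588239
Iteration 2:
  f(0.840000) = 0.408289
  f(0.588239) = 0.032935
  x_3 = 0.588239 - 0.032935×(0.588239 - 0.840000)/(0.032935 - 0.408289)
       = 0.566149
Iteration 3:
  f(0.588239) = 0.032935
  f(0.566149) = -0.001559
  x_4 = 0.566149 - (-0.001559)×(0.566149 - 0.588239)/(-0.001559 - 0.032935)
       = 0.567147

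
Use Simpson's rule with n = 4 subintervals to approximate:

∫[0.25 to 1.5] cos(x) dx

f(x) = cos(x)
a = 0.25, b = 1.5, n = 4
h = (b - a)/n = 0.312500

Simpson's rule: (h/3)[f(x₀) + 4f(x₁) + 2f(x₂) + ... + f(xₙ)]

x_0 = 0.2500, f(x_0) = 0.968912, coefficient = 1
x_1 = 0.5625, f(x_1) = 0.845924, coefficient = 4
x_2 = 0.8750, f(x_2) = 0.640997, coefficient = 2
x_3 = 1.1875, f(x_3) = 0.373980, coefficient = 4
x_4 = 1.5000, f(x_4) = 0.070737, coefficient = 1

I ≈ (0.312500/3) × 7.201260 = 0.750131
Exact value: 0.750091
Error: 0.000040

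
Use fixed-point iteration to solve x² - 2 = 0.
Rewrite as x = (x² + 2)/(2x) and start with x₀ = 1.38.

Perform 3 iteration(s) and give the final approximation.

Equation: x² - 2 = 0
Fixed-point form: x = (x² + 2)/(2x)
x₀ = 1.38

x_1 = g(1.380000) = 1.414638
x_2 = g(1.414638) = 1.414214
x_3 = g(1.414214) = 1.414214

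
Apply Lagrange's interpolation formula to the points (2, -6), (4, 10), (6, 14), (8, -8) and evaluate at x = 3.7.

Lagrange interpolation formula:
P(x) = Σ yᵢ × Lᵢ(x)
where Lᵢ(x) = Π_{j≠i} (x - xⱼ)/(xᵢ - xⱼ)

L_0(3.7) = (3.7 - 4)/(2 - 4) × (3.7 - 6)/(2 - 6) × (3.7 - 8)/(2 - 8) = 0.061812
L_1(3.7) = (3.7 - 2)/(4 - 2) × (3.7 - 6)/(4 - 6) × (3.7 - 8)/(4 - 8) = 1.050812
L_2(3.7) = (3.7 - 2)/(6 - 2) × (3.7 - 4)/(6 - 4) × (3.7 - 8)/(6 - 8) = -0.137062
L_3(3.7) = (3.7 - 2)/(8 - 2) × (3.7 - 4)/(8 - 4) × (3.7 - 6)/(8 - 6) = 0.024437

P(3.7) = (-6)×L_0(3.7) + 10×L_1(3.7) + 14×L_2(3.7) + (-8)×L_3(3.7)
P(3.7) = 8.022875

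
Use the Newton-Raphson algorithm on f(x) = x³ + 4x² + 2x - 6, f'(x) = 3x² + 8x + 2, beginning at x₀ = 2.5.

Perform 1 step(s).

f(x) = x³ + 4x² + 2x - 6
f'(x) = 3x² + 8x + 2
x₀ = 2.5

Newton-Raphson formula: x_{n+1} = x_n - f(x_n)/f'(x_n)

Iteration 1:
  f(2.500000) = 39.625000
  f'(2.500000) = 40.750000
  x_1 = 2.500000 - 39.625000/40.750000 = 1.527607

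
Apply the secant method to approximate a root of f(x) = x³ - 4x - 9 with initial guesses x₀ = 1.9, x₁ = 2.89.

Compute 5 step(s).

f(x) = x³ - 4x - 9
x₀ = 1.9, x₁ = 2.89

Secant formula: x_{n+1} = x_n - f(x_n)(x_n - x_{n-1})/(f(x_n) - f(x_{n-1}))

Iteration 1:
  f(1.900000) = -9.741000
  f(2.890000) = 3.577569
  x_2 = 2.890000 - 3.577569×(2.890000 - 1.900000)/(3.577569 - (-9.741000))
       = 2.624071
Iteration 2:
  f(2.890000) = 3.577569
  f(2.624071) = -1.427590
  x_3 = 2.624071 - (-1.427590)×(2.624071 - 2.890000)/(-1.427590 - 3.577569)
       = 2.699920
Iteration 3:
  f(2.624071) = -1.427590
  f(2.699920) = -0.118424
  x_4 = 2.699920 - (-0.118424)×(2.699920 - 2.624071)/(-0.118424 - (-1.427590))
       = 2.706781
Iteration 4:
  f(2.699920) = -0.118424
  f(2.706781) = 0.004557
  x_5 = 2.706781 - 0.004557×(2.706781 - 2.699920)/(0.004557 - (-0.118424))
       = 2.706527
Iteration 5:
  f(2.706781) = 0.004557
  f(2.706527) = -0.000014
  x_6 = 2.706527 - (-0.000014)×(2.706527 - 2.706781)/(-0.000014 - 0.004557)
       = 2.706528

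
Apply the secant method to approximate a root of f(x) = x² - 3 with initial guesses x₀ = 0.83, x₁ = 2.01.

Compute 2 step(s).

f(x) = x² - 3
x₀ = 0.83, x₁ = 2.01

Secant formula: x_{n+1} = x_n - f(x_n)(x_n - x_{n-1})/(f(x_n) - f(x_{n-1}))

Iteration 1:
  f(0.830000) = -2.311100
  f(2.010000) = 1.040100
  x_2 = 2.010000 - 1.040100×(2.010000 - 0.830000)/(1.040100 - (-2.311100))
       = 1.643768
Iteration 2:
  f(2.010000) = 1.040100
  f(1.643768) = -0.298028
  x_3 = 1.643768 - (-0.298028)×(1.643768 - 2.010000)/(-0.298028 - 1.040100)
       = 1.725335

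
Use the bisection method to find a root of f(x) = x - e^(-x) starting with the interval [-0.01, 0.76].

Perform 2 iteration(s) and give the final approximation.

f(x) = x - e^(-x)
Initial interval: [-0.01, 0.76]

Iteration 1:
  c_1 = (-0.010000 + 0.760000)/2 = 0.375000
  f(c_1) = f(0.375000) = -0.312289
  f(a) × f(c) ≥ 0, new interval: [0.375000, 0.760000]
Iteration 2:
  c_2 = (0.375000 + 0.760000)/2 = 0.567500
  f(c_2) = f(0.567500) = 0.000559
  f(a) × f(c) < 0, new interval: [0.375000, 0.567500]

After 2 iteration(s), the approximation is c_2 = 0.567500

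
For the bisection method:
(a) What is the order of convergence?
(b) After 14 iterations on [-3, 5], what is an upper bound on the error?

(a) Bisection has linear (order 1) convergence; the error is halved each step.

(b) Error bound = (b-a)/2^n = (5 - (-3))/2^{14}
    = 8/2^{14}

(a) 1 (linear); (b) error ≤ 4.88e-04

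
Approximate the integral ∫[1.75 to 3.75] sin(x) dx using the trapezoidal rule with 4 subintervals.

f(x) = sin(x)
a = 1.75, b = 3.75, n = 4
h = (b - a)/n = 0.500000

Trapezoidal rule: (h/2)[f(x₀) + 2f(x₁) + 2f(x₂) + ... + f(xₙ)]

x_0 = 1.7500, f(x_0) = 0.983986, coefficient = 1
x_1 = 2.2500, f(x_1) = 0.778073, coefficient = 2
x_2 = 2.7500, f(x_2) = 0.381661, coefficient = 2
x_3 = 3.2500, f(x_3) = -0.108195, coefficient = 2
x_4 = 3.7500, f(x_4) = -0.571561, coefficient = 1

I ≈ (0.500000/2) × 2.515503 = 0.628876
Exact value: 0.642313
Error: 0.013438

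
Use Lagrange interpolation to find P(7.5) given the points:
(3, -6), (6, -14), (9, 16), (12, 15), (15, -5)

Lagrange interpolation formula:
P(x) = Σ yᵢ × Lᵢ(x)
where Lᵢ(x) = Π_{j≠i} (x - xⱼ)/(xᵢ - xⱼ)

L_0(7.5) = (7.5 - 6)/(3 - 6) × (7.5 - 9)/(3 - 9) × (7.5 - 12)/(3 - 12) × (7.5 - 15)/(3 - 15) = -0.039062
L_1(7.5) = (7.5 - 3)/(6 - 3) × (7.5 - 9)/(6 - 9) × (7.5 - 12)/(6 - 12) × (7.5 - 15)/(6 - 15) = 0.468750
L_2(7.5) = (7.5 - 3)/(9 - 3) × (7.5 - 6)/(9 - 6) × (7.5 - 12)/(9 - 12) × (7.5 - 15)/(9 - 15) = 0.703125
L_3(7.5) = (7.5 - 3)/(12 - 3) × (7.5 - 6)/(12 - 6) × (7.5 - 9)/(12 - 9) × (7.5 - 15)/(12 - 15) = -0.156250
L_4(7.5) = (7.5 - 3)/(15 - 3) × (7.5 - 6)/(15 - 6) × (7.5 - 9)/(15 - 9) × (7.5 - 12)/(15 - 12) = 0.023438

P(7.5) = (-6)×L_0(7.5) + (-14)×L_1(7.5) + 16×L_2(7.5) + 15×L_3(7.5) + (-5)×L_4(7.5)
P(7.5) = 2.460938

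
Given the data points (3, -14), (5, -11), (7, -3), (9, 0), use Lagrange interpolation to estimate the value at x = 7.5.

Lagrange interpolation formula:
P(x) = Σ yᵢ × Lᵢ(x)
where Lᵢ(x) = Π_{j≠i} (x - xⱼ)/(xᵢ - xⱼ)

L_0(7.5) = (7.5 - 5)/(3 - 5) × (7.5 - 7)/(3 - 7) × (7.5 - 9)/(3 - 9) = 0.039062
L_1(7.5) = (7.5 - 3)/(5 - 3) × (7.5 - 7)/(5 - 7) × (7.5 - 9)/(5 - 9) = -0.210938
L_2(7.5) = (7.5 - 3)/(7 - 3) × (7.5 - 5)/(7 - 5) × (7.5 - 9)/(7 - 9) = 1.054688
L_3(7.5) = (7.5 - 3)/(9 - 3) × (7.5 - 5)/(9 - 5) × (7.5 - 7)/(9 - 7) = 0.117188

P(7.5) = (-14)×L_0(7.5) + (-11)×L_1(7.5) + (-3)×L_2(7.5) + 0×L_3(7.5)
P(7.5) = -1.390625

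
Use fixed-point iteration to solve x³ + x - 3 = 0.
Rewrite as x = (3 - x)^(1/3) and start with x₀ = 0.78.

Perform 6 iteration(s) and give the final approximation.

Equation: x³ + x - 3 = 0
Fixed-point form: x = (3 - x)^(1/3)
x₀ = 0.78

x_1 = g(0.780000) = 1.304521
x_2 = g(1.304521) = 1.192424
x_3 = g(1.192424) = 1.218145
x_4 = g(1.218145) = 1.212339
x_5 = g(1.212339) = 1.213654
x_6 = g(1.213654) = 1.213357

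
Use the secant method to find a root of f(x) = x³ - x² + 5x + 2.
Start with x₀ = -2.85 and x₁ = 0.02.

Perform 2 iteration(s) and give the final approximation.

f(x) = x³ - x² + 5x + 2
x₀ = -2.85, x₁ = 0.02

Secant formula: x_{n+1} = x_n - f(x_n)(x_n - x_{n-1})/(f(x_n) - f(x_{n-1}))

Iteration 1:
  f(-2.850000) = -43.521625
  f(0.020000) = 2.099608
  x_2 = 0.020000 - 2.099608×(0.020000 - (-2.850000))/(2.099608 - (-43.521625))
       = -0.112085
Iteration 2:
  f(0.020000) = 2.099608
  f(-0.112085) = 1.425604
  x_3 = -0.112085 - 1.425604×(-0.112085 - 0.020000)/(1.425604 - 2.099608)
       = -0.391461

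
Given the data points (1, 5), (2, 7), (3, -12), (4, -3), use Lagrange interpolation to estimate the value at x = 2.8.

Lagrange interpolation formula:
P(x) = Σ yᵢ × Lᵢ(x)
where Lᵢ(x) = Π_{j≠i} (x - xⱼ)/(xᵢ - xⱼ)

L_0(2.8) = (2.8 - 2)/(1 - 2) × (2.8 - 3)/(1 - 3) × (2.8 - 4)/(1 - 4) = -0.032000
L_1(2.8) = (2.8 - 1)/(2 - 1) × (2.8 - 3)/(2 - 3) × (2.8 - 4)/(2 - 4) = 0.216000
L_2(2.8) = (2.8 - 1)/(3 - 1) × (2.8 - 2)/(3 - 2) × (2.8 - 4)/(3 - 4) = 0.864000
L_3(2.8) = (2.8 - 1)/(4 - 1) × (2.8 - 2)/(4 - 2) × (2.8 - 3)/(4 - 3) = -0.048000

P(2.8) = 5×L_0(2.8) + 7×L_1(2.8) + (-12)×L_2(2.8) + (-3)×L_3(2.8)
P(2.8) = -8.872000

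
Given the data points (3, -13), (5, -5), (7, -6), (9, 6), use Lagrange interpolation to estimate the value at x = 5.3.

Lagrange interpolation formula:
P(x) = Σ yᵢ × Lᵢ(x)
where Lᵢ(x) = Π_{j≠i} (x - xⱼ)/(xᵢ - xⱼ)

L_0(5.3) = (5.3 - 5)/(3 - 5) × (5.3 - 7)/(3 - 7) × (5.3 - 9)/(3 - 9) = -0.039312
L_1(5.3) = (5.3 - 3)/(5 - 3) × (5.3 - 7)/(5 - 7) × (5.3 - 9)/(5 - 9) = 0.904188
L_2(5.3) = (5.3 - 3)/(7 - 3) × (5.3 - 5)/(7 - 5) × (5.3 - 9)/(7 - 9) = 0.159562
L_3(5.3) = (5.3 - 3)/(9 - 3) × (5.3 - 5)/(9 - 5) × (5.3 - 7)/(9 - 7) = -0.024437

P(5.3) = (-13)×L_0(5.3) + (-5)×L_1(5.3) + (-6)×L_2(5.3) + 6×L_3(5.3)
P(5.3) = -5.113875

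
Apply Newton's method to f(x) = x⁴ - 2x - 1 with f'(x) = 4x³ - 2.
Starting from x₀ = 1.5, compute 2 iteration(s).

f(x) = x⁴ - 2x - 1
f'(x) = 4x³ - 2
x₀ = 1.5

Newton-Raphson formula: x_{n+1} = x_n - f(x_n)/f'(x_n)

Iteration 1:
  f(1.500000) = 1.062500
  f'(1.500000) = 11.500000
  x_1 = 1.500000 - 1.062500/11.500000 = 1.407609
Iteration 2:
  f(1.407609) = 0.110579
  f'(1.407609) = 9.155931
  x_2 = 1.407609 - 0.110579/9.155931 = 1.395531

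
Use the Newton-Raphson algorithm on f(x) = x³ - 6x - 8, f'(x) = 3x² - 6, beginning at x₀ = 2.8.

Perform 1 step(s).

f(x) = x³ - 6x - 8
f'(x) = 3x² - 6
x₀ = 2.8

Newton-Raphson formula: x_{n+1} = x_n - f(x_n)/f'(x_n)

Iteration 1:
  f(2.800000) = -2.848000
  f'(2.800000) = 17.520000
  x_1 = 2.800000 - (-2.848000)/17.520000 = 2.962557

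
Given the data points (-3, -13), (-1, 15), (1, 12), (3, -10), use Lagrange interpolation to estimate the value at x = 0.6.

Lagrange interpolation formula:
P(x) = Σ yᵢ × Lᵢ(x)
where Lᵢ(x) = Π_{j≠i} (x - xⱼ)/(xᵢ - xⱼ)

L_0(0.6) = (0.6 - (-1))/(-3 - (-1)) × (0.6 - 1)/(-3 - 1) × (0.6 - 3)/(-3 - 3) = -0.032000
L_1(0.6) = (0.6 - (-3))/(-1 - (-3)) × (0.6 - 1)/(-1 - 1) × (0.6 - 3)/(-1 - 3) = 0.216000
L_2(0.6) = (0.6 - (-3))/(1 - (-3)) × (0.6 - (-1))/(1 - (-1)) × (0.6 - 3)/(1 - 3) = 0.864000
L_3(0.6) = (0.6 - (-3))/(3 - (-3)) × (0.6 - (-1))/(3 - (-1)) × (0.6 - 1)/(3 - 1) = -0.048000

P(0.6) = (-13)×L_0(0.6) + 15×L_1(0.6) + 12×L_2(0.6) + (-10)×L_3(0.6)
P(0.6) = 14.504000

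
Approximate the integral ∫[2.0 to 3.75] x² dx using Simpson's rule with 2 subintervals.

f(x) = x²
a = 2.0, b = 3.75, n = 2
h = (b - a)/n = 0.875000

Simpson's rule: (h/3)[f(x₀) + 4f(x₁) + 2f(x₂) + ... + f(xₙ)]

x_0 = 2.0000, f(x_0) = 4.000000, coefficient = 1
x_1 = 2.8750, f(x_1) = 8.265625, coefficient = 4
x_2 = 3.7500, f(x_2) = 14.062500, coefficient = 1

I ≈ (0.875000/3) × 51.125000 = 14.911458
Exact value: 14.911458
Error: 0.000000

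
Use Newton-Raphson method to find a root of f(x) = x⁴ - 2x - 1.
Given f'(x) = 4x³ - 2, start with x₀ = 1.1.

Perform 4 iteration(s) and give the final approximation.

f(x) = x⁴ - 2x - 1
f'(x) = 4x³ - 2
x₀ = 1.1

Newton-Raphson formula: x_{n+1} = x_n - f(x_n)/f'(x_n)

Iteration 1:
  f(1.100000) = -1.735900
  f'(1.100000) = 3.324000
  x_1 = 1.100000 - (-1.735900)/3.324000 = 1.622232
Iteration 2:
  f(1.622232) = 2.681051
  f'(1.622232) = 15.076509
  x_2 = 1.622232 - 2.681051/15.076509 = 1.444403
Iteration 3:
  f(1.444403) = 0.463837
  f'(1.444403) = 10.053820
  x_3 = 1.444403 - 0.463837/10.053820 = 1.398267
Iteration 4:
  f(1.398267) = 0.026081
  f'(1.398267) = 8.935293
  x_4 = 1.398267 - 0.026081/8.935293 = 1.395348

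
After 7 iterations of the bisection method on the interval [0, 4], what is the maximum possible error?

Bisection error bound: |error| ≤ (b-a)/2^n
|error| ≤ (4 - 0)/2^7 = 4/2^7
|error| ≤ 0.0312500000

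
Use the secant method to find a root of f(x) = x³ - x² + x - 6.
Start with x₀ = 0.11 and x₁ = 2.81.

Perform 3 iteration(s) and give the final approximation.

f(x) = x³ - x² + x - 6
x₀ = 0.11, x₁ = 2.81

Secant formula: x_{n+1} = x_n - f(x_n)(x_n - x_{n-1})/(f(x_n) - f(x_{n-1}))

Iteration 1:
  f(0.110000) = -5.900769
  f(2.810000) = 11.101941
  x_2 = 2.810000 - 11.101941×(2.810000 - 0.110000)/(11.101941 - (-5.900769))
       = 1.047032
Iteration 2:
  f(2.810000) = 11.101941
  f(1.047032) = -4.901409
  x_3 = 1.047032 - (-4.901409)×(1.047032 - 2.810000)/(-4.901409 - 11.101941)
       = 1.586983
Iteration 3:
  f(1.047032) = -4.901409
  f(1.586983) = -2.934692
  x_4 = 1.586983 - (-2.934692)×(1.586983 - 1.047032)/(-2.934692 - (-4.901409))
       = 2.392687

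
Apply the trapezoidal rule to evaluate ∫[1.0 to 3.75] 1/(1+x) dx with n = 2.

f(x) = 1/(1+x)
a = 1.0, b = 3.75, n = 2
h = (b - a)/n = 1.375000

Trapezoidal rule: (h/2)[f(x₀) + 2f(x₁) + 2f(x₂) + ... + f(xₙ)]

x_0 = 1.0000, f(x_0) = 0.500000, coefficient = 1
x_1 = 2.3750, f(x_1) = 0.296296, coefficient = 2
x_2 = 3.7500, f(x_2) = 0.210526, coefficient = 1

I ≈ (1.375000/2) × 1.303119 = 0.895894
Exact value: 0.864997
Error: 0.030897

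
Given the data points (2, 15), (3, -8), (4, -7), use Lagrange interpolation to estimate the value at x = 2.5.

Lagrange interpolation formula:
P(x) = Σ yᵢ × Lᵢ(x)
where Lᵢ(x) = Π_{j≠i} (x - xⱼ)/(xᵢ - xⱼ)

L_0(2.5) = (2.5 - 3)/(2 - 3) × (2.5 - 4)/(2 - 4) = 0.375000
L_1(2.5) = (2.5 - 2)/(3 - 2) × (2.5 - 4)/(3 - 4) = 0.750000
L_2(2.5) = (2.5 - 2)/(4 - 2) × (2.5 - 3)/(4 - 3) = -0.125000

P(2.5) = 15×L_0(2.5) + (-8)×L_1(2.5) + (-7)×L_2(2.5)
P(2.5) = 0.500000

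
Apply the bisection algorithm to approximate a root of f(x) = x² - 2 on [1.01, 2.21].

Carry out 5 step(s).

f(x) = x² - 2
Initial interval: [1.01, 2.21]

Iteration 1:
  c_1 = (1.010000 + 2.210000)/2 = 1.610000
  f(c_1) = f(1.610000) = 0.592100
  f(a) × f(c) < 0, new interval: [1.010000, 1.610000]
Iteration 2:
  c_2 = (1.010000 + 1.610000)/2 = 1.310000
  f(c_2) = f(1.310000) = -0.283900
  f(a) × f(c) ≥ 0, new interval: [1.310000, 1.610000]
Iteration 3:
  c_3 = (1.310000 + 1.610000)/2 = 1.460000
  f(c_3) = f(1.460000) = 0.131600
  f(a) × f(c) < 0, new interval: [1.310000, 1.460000]
Iteration 4:
  c_4 = (1.310000 + 1.460000)/2 = 1.385000
  f(c_4) = f(1.385000) = -0.081775
  f(a) × f(c) ≥ 0, new interval: [1.385000, 1.460000]
Iteration 5:
  c_5 = (1.385000 + 1.460000)/2 = 1.422500
  f(c_5) = f(1.422500) = 0.023506
  f(a) × f(c) < 0, new interval: [1.385000, 1.422500]

After 5 iteration(s), the approximation is c_5 = 1.422500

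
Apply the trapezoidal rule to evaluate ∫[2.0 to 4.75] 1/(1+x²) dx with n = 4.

f(x) = 1/(1+x²)
a = 2.0, b = 4.75, n = 4
h = (b - a)/n = 0.687500

Trapezoidal rule: (h/2)[f(x₀) + 2f(x₁) + 2f(x₂) + ... + f(xₙ)]

x_0 = 2.0000, f(x_0) = 0.200000, coefficient = 1
x_1 = 2.6875, f(x_1) = 0.121615, coefficient = 2
x_2 = 3.3750, f(x_2) = 0.080706, coefficient = 2
x_3 = 4.0625, f(x_3) = 0.057130, coefficient = 2
x_4 = 4.7500, f(x_4) = 0.042440, coefficient = 1

I ≈ (0.687500/2) × 0.761343 = 0.261712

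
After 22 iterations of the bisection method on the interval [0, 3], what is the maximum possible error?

Bisection error bound: |error| ≤ (b-a)/2^n
|error| ≤ (3 - 0)/2^22 = 3/2^22
|error| ≤ 0.0000007153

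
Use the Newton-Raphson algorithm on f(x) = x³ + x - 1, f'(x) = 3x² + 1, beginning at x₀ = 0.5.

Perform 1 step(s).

f(x) = x³ + x - 1
f'(x) = 3x² + 1
x₀ = 0.5

Newton-Raphson formula: x_{n+1} = x_n - f(x_n)/f'(x_n)

Iteration 1:
  f(0.500000) = -0.375000
  f'(0.500000) = 1.750000
  x_1 = 0.500000 - (-0.375000)/1.750000 = 0.714286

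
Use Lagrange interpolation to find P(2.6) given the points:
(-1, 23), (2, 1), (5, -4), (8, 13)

Lagrange interpolation formula:
P(x) = Σ yᵢ × Lᵢ(x)
where Lᵢ(x) = Π_{j≠i} (x - xⱼ)/(xᵢ - xⱼ)

L_0(2.6) = (2.6 - 2)/(-1 - 2) × (2.6 - 5)/(-1 - 5) × (2.6 - 8)/(-1 - 8) = -0.048000
L_1(2.6) = (2.6 - (-1))/(2 - (-1)) × (2.6 - 5)/(2 - 5) × (2.6 - 8)/(2 - 8) = 0.864000
L_2(2.6) = (2.6 - (-1))/(5 - (-1)) × (2.6 - 2)/(5 - 2) × (2.6 - 8)/(5 - 8) = 0.216000
L_3(2.6) = (2.6 - (-1))/(8 - (-1)) × (2.6 - 2)/(8 - 2) × (2.6 - 5)/(8 - 5) = -0.032000

P(2.6) = 23×L_0(2.6) + 1×L_1(2.6) + (-4)×L_2(2.6) + 13×L_3(2.6)
P(2.6) = -1.520000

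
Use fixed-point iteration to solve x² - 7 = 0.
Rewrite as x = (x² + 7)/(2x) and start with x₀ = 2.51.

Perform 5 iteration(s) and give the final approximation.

Equation: x² - 7 = 0
Fixed-point form: x = (x² + 7)/(2x)
x₀ = 2.51

x_1 = g(2.510000) = 2.649422
x_2 = g(2.649422) = 2.645754
x_3 = g(2.645754) = 2.645751
x_4 = g(2.645751) = 2.645751
x_5 = g(2.645751) = 2.645751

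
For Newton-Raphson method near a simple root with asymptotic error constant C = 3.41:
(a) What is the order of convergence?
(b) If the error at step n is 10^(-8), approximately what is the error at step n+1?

(a) Newton-Raphson has quadratic (order 2) convergence near simple roots.
    This means |e_{n+1}| ≈ C|e_n|².

(b) With |e_n| = 10^(-8) and C = 3.41:
    |e_{n+1}| ≈ 3.41 × (10^(-8))² = 3.41 × 10^(-16)

(a) 2 (quadratic); (b) |e_{n+1}| ≈ 3.410e-16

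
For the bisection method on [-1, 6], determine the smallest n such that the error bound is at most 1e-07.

We need (b-a)/2^n ≤ 1e-07
(6 - (-1))/2^n ≤ 1e-07
7/2^n ≤ 1e-07
2^n ≥ 70000000
n ≥ log₂(70000000) = 26.06
n ≥ 27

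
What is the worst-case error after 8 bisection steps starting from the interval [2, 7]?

Bisection error bound: |error| ≤ (b-a)/2^n
|error| ≤ (7 - 2)/2^8 = 5/2^8
|error| ≤ 0.0195312500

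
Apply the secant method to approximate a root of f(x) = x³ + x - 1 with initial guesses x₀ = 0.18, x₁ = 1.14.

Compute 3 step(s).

f(x) = x³ + x - 1
x₀ = 0.18, x₁ = 1.14

Secant formula: x_{n+1} = x_n - f(x_n)(x_n - x_{n-1})/(f(x_n) - f(x_{n-1}))

Iteration 1:
  f(0.180000) = -0.814168
  f(1.140000) = 1.621544
  x_2 = 1.140000 - 1.621544×(1.140000 - 0.180000)/(1.621544 - (-0.814168))
       = 0.500892
Iteration 2:
  f(1.140000) = 1.621544
  f(0.500892) = -0.373437
  x_3 = 0.500892 - (-0.373437)×(0.500892 - 1.140000)/(-0.373437 - 1.621544)
       = 0.620526
Iteration 3:
  f(0.500892) = -0.373437
  f(0.620526) = -0.140539
  x_4 = 0.620526 - (-0.140539)×(0.620526 - 0.500892)/(-0.140539 - (-0.373437))
       = 0.692717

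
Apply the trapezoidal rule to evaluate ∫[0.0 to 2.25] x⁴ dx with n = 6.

f(x) = x⁴
a = 0.0, b = 2.25, n = 6
h = (b - a)/n = 0.375000

Trapezoidal rule: (h/2)[f(x₀) + 2f(x₁) + 2f(x₂) + ... + f(xₙ)]

x_0 = 0.0000, f(x_0) = 0.000000, coefficient = 1
x_1 = 0.3750, f(x_1) = 0.019775, coefficient = 2
x_2 = 0.7500, f(x_2) = 0.316406, coefficient = 2
x_3 = 1.1250, f(x_3) = 1.601807, coefficient = 2
x_4 = 1.5000, f(x_4) = 5.062500, coefficient = 2
x_5 = 1.8750, f(x_5) = 12.359619, coefficient = 2
x_6 = 2.2500, f(x_6) = 25.628906, coefficient = 1

I ≈ (0.375000/2) × 64.349121 = 12.065460
Exact value: 11.533008
Error: 0.532452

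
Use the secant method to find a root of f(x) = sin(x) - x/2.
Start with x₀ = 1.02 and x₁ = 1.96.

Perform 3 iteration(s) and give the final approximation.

f(x) = sin(x) - x/2
x₀ = 1.02, x₁ = 1.96

Secant formula: x_{n+1} = x_n - f(x_n)(x_n - x_{n-1})/(f(x_n) - f(x_{n-1}))

Iteration 1:
  f(1.020000) = 0.342108
  f(1.960000) = -0.054788
  x_2 = 1.960000 - (-0.054788)×(1.960000 - 1.020000)/(-0.054788 - 0.342108)
       = 1.830240
Iteration 2:
  f(1.960000) = -0.054788
  f(1.830240) = 0.051413
  x_3 = 1.830240 - 0.051413×(1.830240 - 1.960000)/(0.051413 - (-0.054788))
       = 1.893058
Iteration 3:
  f(1.830240) = 0.051413
  f(1.893058) = 0.001993
  x_4 = 1.893058 - 0.001993×(1.893058 - 1.830240)/(0.001993 - 0.051413)
       = 1.895591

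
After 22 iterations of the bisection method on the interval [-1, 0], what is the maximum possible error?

Bisection error bound: |error| ≤ (b-a)/2^n
|error| ≤ (0 - (-1))/2^22 = 1/2^22
|error| ≤ 0.0000002384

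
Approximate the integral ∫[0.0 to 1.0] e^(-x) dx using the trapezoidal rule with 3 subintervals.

f(x) = e^(-x)
a = 0.0, b = 1.0, n = 3
h = (b - a)/n = 0.333333

Trapezoidal rule: (h/2)[f(x₀) + 2f(x₁) + 2f(x₂) + ... + f(xₙ)]

x_0 = 0.0000, f(x_0) = 1.000000, coefficient = 1
x_1 = 0.3333, f(x_1) = 0.716531, coefficient = 2
x_2 = 0.6667, f(x_2) = 0.513417, coefficient = 2
x_3 = 1.0000, f(x_3) = 0.367879, coefficient = 1

I ≈ (0.333333/2) × 3.827776 = 0.637963
Exact value: 0.632121
Error: 0.005842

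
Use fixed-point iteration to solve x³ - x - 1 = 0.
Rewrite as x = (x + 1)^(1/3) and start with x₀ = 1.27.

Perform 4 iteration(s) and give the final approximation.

Equation: x³ - x - 1 = 0
Fixed-point form: x = (x + 1)^(1/3)
x₀ = 1.27

x_1 = g(1.270000) = 1.314242
x_2 = g(1.314242) = 1.322725
x_3 = g(1.322725) = 1.324339
x_4 = g(1.324339) = 1.324646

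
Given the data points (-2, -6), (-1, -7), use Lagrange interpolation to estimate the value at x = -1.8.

Lagrange interpolation formula:
P(x) = Σ yᵢ × Lᵢ(x)
where Lᵢ(x) = Π_{j≠i} (x - xⱼ)/(xᵢ - xⱼ)

L_0(-1.8) = (-1.8 - (-1))/(-2 - (-1)) = 0.800000
L_1(-1.8) = (-1.8 - (-2))/(-1 - (-2)) = 0.200000

P(-1.8) = (-6)×L_0(-1.8) + (-7)×L_1(-1.8)
P(-1.8) = -6.200000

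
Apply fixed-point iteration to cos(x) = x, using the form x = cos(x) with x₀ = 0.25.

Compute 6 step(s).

Equation: cos(x) = x
Fixed-point form: x = cos(x)
x₀ = 0.25

x_1 = g(0.250000) = 0.968912
x_2 = g(0.968912) = 0.566196
x_3 = g(0.566196) = 0.843947
x_4 = g(0.843947) = 0.664518
x_5 = g(0.664518) = 0.787214
x_6 = g(0.787214) = 0.705822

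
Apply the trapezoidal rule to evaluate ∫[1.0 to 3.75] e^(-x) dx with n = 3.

f(x) = e^(-x)
a = 1.0, b = 3.75, n = 3
h = (b - a)/n = 0.916667

Trapezoidal rule: (h/2)[f(x₀) + 2f(x₁) + 2f(x₂) + ... + f(xₙ)]

x_0 = 1.0000, f(x_0) = 0.367879, coefficient = 1
x_1 = 1.9167, f(x_1) = 0.147096, coefficient = 2
x_2 = 2.8333, f(x_2) = 0.058816, coefficient = 2
x_3 = 3.7500, f(x_3) = 0.023518, coefficient = 1

I ≈ (0.916667/2) × 0.803223 = 0.368144
Exact value: 0.344362
Error: 0.023782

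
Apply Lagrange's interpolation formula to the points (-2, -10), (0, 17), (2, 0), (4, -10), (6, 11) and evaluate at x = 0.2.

Lagrange interpolation formula:
P(x) = Σ yᵢ × Lᵢ(x)
where Lᵢ(x) = Π_{j≠i} (x - xⱼ)/(xᵢ - xⱼ)

L_0(0.2) = (0.2 - 0)/(-2 - 0) × (0.2 - 2)/(-2 - 2) × (0.2 - 4)/(-2 - 4) × (0.2 - 6)/(-2 - 6) = -0.020663
L_1(0.2) = (0.2 - (-2))/(0 - (-2)) × (0.2 - 2)/(0 - 2) × (0.2 - 4)/(0 - 4) × (0.2 - 6)/(0 - 6) = 0.909150
L_2(0.2) = (0.2 - (-2))/(2 - (-2)) × (0.2 - 0)/(2 - 0) × (0.2 - 4)/(2 - 4) × (0.2 - 6)/(2 - 6) = 0.151525
L_3(0.2) = (0.2 - (-2))/(4 - (-2)) × (0.2 - 0)/(4 - 0) × (0.2 - 2)/(4 - 2) × (0.2 - 6)/(4 - 6) = -0.047850
L_4(0.2) = (0.2 - (-2))/(6 - (-2)) × (0.2 - 0)/(6 - 0) × (0.2 - 2)/(6 - 2) × (0.2 - 4)/(6 - 4) = 0.007838

P(0.2) = (-10)×L_0(0.2) + 17×L_1(0.2) + 0×L_2(0.2) + (-10)×L_3(0.2) + 11×L_4(0.2)
P(0.2) = 16.226888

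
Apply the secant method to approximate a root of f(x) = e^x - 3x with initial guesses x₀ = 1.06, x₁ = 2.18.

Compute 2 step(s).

f(x) = e^x - 3x
x₀ = 1.06, x₁ = 2.18

Secant formula: x_{n+1} = x_n - f(x_n)(x_n - x_{n-1})/(f(x_n) - f(x_{n-1}))

Iteration 1:
  f(1.060000) = -0.293629
  f(2.180000) = 2.306306
  x_2 = 2.180000 - 2.306306×(2.180000 - 1.060000)/(2.306306 - (-0.293629))
       = 1.186489
Iteration 2:
  f(2.180000) = 2.306306
  f(1.186489) = -0.283906
  x_3 = 1.186489 - (-0.283906)×(1.186489 - 2.180000)/(-0.283906 - 2.306306)
       = 1.295386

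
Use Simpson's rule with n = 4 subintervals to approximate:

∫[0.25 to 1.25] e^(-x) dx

f(x) = e^(-x)
a = 0.25, b = 1.25, n = 4
h = (b - a)/n = 0.250000

Simpson's rule: (h/3)[f(x₀) + 4f(x₁) + 2f(x₂) + ... + f(xₙ)]

x_0 = 0.2500, f(x_0) = 0.778801, coefficient = 1
x_1 = 0.5000, f(x_1) = 0.606531, coefficient = 4
x_2 = 0.7500, f(x_2) = 0.472367, coefficient = 2
x_3 = 1.0000, f(x_3) = 0.367879, coefficient = 4
x_4 = 1.2500, f(x_4) = 0.286505, coefficient = 1

I ≈ (0.250000/3) × 5.907679 = 0.492307
Exact value: 0.492296
Error: 0.000011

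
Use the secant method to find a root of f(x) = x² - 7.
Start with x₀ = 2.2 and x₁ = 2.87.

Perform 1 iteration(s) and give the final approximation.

f(x) = x² - 7
x₀ = 2.2, x₁ = 2.87

Secant formula: x_{n+1} = x_n - f(x_n)(x_n - x_{n-1})/(f(x_n) - f(x_{n-1}))

Iteration 1:
  f(2.200000) = -2.160000
  f(2.870000) = 1.236900
  x_2 = 2.870000 - 1.236900×(2.870000 - 2.200000)/(1.236900 - (-2.160000))
       = 2.626036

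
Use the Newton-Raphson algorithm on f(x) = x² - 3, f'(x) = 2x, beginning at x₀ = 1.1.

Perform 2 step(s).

f(x) = x² - 3
f'(x) = 2x
x₀ = 1.1

Newton-Raphson formula: x_{n+1} = x_n - f(x_n)/f'(x_n)

Iteration 1:
  f(1.100000) = -1.790000
  f'(1.100000) = 2.200000
  x_1 = 1.100000 - (-1.790000)/2.200000 = 1.913636
Iteration 2:
  f(1.913636) = 0.662004
  f'(1.913636) = 3.827273
  x_2 = 1.913636 - 0.662004/3.827273 = 1.740666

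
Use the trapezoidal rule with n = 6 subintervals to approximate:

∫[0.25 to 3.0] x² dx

f(x) = x²
a = 0.25, b = 3.0, n = 6
h = (b - a)/n = 0.458333

Trapezoidal rule: (h/2)[f(x₀) + 2f(x₁) + 2f(x₂) + ... + f(xₙ)]

x_0 = 0.2500, f(x_0) = 0.062500, coefficient = 1
x_1 = 0.7083, f(x_1) = 0.501736, coefficient = 2
x_2 = 1.1667, f(x_2) = 1.361111, coefficient = 2
x_3 = 1.6250, f(x_3) = 2.640625, coefficient = 2
x_4 = 2.0833, f(x_4) = 4.340278, coefficient = 2
x_5 = 2.5417, f(x_5) = 6.460069, coefficient = 2
x_6 = 3.0000, f(x_6) = 9.000000, coefficient = 1

I ≈ (0.458333/2) × 39.670139 = 9.091073
Exact value: 8.994792
Error: 0.096282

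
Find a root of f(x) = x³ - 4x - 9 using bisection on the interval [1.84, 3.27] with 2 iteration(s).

f(x) = x³ - 4x - 9
Initial interval: [1.84, 3.27]

Iteration 1:
  c_1 = (1.840000 + 3.270000)/2 = 2.555000
  f(c_1) = f(2.555000) = -2.540896
  f(a) × f(c) ≥ 0, new interval: [2.555000, 3.270000]
Iteration 2:
  c_2 = (2.555000 + 3.270000)/2 = 2.912500
  f(c_2) = f(2.912500) = 4.055736
  f(a) × f(c) < 0, new interval: [2.555000, 2.912500]

After 2 iteration(s), the approximation is c_2 = 2.912500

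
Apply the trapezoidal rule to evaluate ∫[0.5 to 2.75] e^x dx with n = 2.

f(x) = e^x
a = 0.5, b = 2.75, n = 2
h = (b - a)/n = 1.125000

Trapezoidal rule: (h/2)[f(x₀) + 2f(x₁) + 2f(x₂) + ... + f(xₙ)]

x_0 = 0.5000, f(x_0) = 1.648721, coefficient = 1
x_1 = 1.6250, f(x_1) = 5.078419, coefficient = 2
x_2 = 2.7500, f(x_2) = 15.642632, coefficient = 1

I ≈ (1.125000/2) × 27.448191 = 15.439608
Exact value: 13.993911
Error: 1.445697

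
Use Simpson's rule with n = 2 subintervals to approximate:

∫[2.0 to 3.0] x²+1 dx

f(x) = x²+1
a = 2.0, b = 3.0, n = 2
h = (b - a)/n = 0.500000

Simpson's rule: (h/3)[f(x₀) + 4f(x₁) + 2f(x₂) + ... + f(xₙ)]

x_0 = 2.0000, f(x_0) = 5.000000, coefficient = 1
x_1 = 2.5000, f(x_1) = 7.250000, coefficient = 4
x_2 = 3.0000, f(x_2) = 10.000000, coefficient = 1

I ≈ (0.500000/3) × 44.000000 = 7.333333
Exact value: 7.333333
Error: 0.000000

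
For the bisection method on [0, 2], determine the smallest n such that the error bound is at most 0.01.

We need (b-a)/2^n ≤ 0.01
(2 - 0)/2^n ≤ 0.01
2/2^n ≤ 0.01
2^n ≥ 200
n ≥ log₂(200) = 7.64
n ≥ 8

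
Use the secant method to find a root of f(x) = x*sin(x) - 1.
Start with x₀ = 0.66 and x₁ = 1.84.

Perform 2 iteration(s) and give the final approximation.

f(x) = x*sin(x) - 1
x₀ = 0.66, x₁ = 1.84

Secant formula: x_{n+1} = x_n - f(x_n)(x_n - x_{n-1})/(f(x_n) - f(x_{n-1}))

Iteration 1:
  f(0.660000) = -0.595343
  f(1.840000) = 0.773729
  x_2 = 1.840000 - 0.773729×(1.840000 - 0.660000)/(0.773729 - (-0.595343))
       = 1.173125
Iteration 2:
  f(1.840000) = 0.773729
  f(1.173125) = 0.081580
  x_3 = 1.173125 - 0.081580×(1.173125 - 1.840000)/(0.081580 - 0.773729)
       = 1.094523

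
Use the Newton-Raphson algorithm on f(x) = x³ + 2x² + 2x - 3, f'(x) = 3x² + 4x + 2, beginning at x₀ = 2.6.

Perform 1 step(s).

f(x) = x³ + 2x² + 2x - 3
f'(x) = 3x² + 4x + 2
x₀ = 2.6

Newton-Raphson formula: x_{n+1} = x_n - f(x_n)/f'(x_n)

Iteration 1:
  f(2.600000) = 33.296000
  f'(2.600000) = 32.680000
  x_1 = 2.600000 - 33.296000/32.680000 = 1.581151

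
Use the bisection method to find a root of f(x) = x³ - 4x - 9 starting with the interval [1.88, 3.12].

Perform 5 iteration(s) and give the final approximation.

f(x) = x³ - 4x - 9
Initial interval: [1.88, 3.12]

Iteration 1:
  c_1 = (1.880000 + 3.120000)/2 = 2.500000
  f(c_1) = f(2.500000) = -3.375000
  f(a) × f(c) ≥ 0, new interval: [2.500000, 3.120000]
Iteration 2:
  c_2 = (2.500000 + 3.120000)/2 = 2.810000
  f(c_2) = f(2.810000) = 1.948041
  f(a) × f(c) < 0, new interval: [2.500000, 2.810000]
Iteration 3:
  c_3 = (2.500000 + 2.810000)/2 = 2.655000
  f(c_3) = f(2.655000) = -0.904839
  f(a) × f(c) ≥ 0, new interval: [2.655000, 2.810000]
Iteration 4:
  c_4 = (2.655000 + 2.810000)/2 = 2.732500
  f(c_4) = f(2.732500) = 0.472365
  f(a) × f(c) < 0, new interval: [2.655000, 2.732500]
Iteration 5:
  c_5 = (2.655000 + 2.732500)/2 = 2.693750
  f(c_5) = f(2.693750) = -0.228371
  f(a) × f(c) ≥ 0, new interval: [2.693750, 2.732500]

After 5 iteration(s), the approximation is c_5 = 2.693750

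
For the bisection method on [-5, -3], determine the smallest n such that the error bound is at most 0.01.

We need (b-a)/2^n ≤ 0.01
(-3 - (-5))/2^n ≤ 0.01
2/2^n ≤ 0.01
2^n ≥ 200
n ≥ log₂(200) = 7.64
n ≥ 8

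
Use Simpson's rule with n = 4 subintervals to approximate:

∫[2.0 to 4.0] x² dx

f(x) = x²
a = 2.0, b = 4.0, n = 4
h = (b - a)/n = 0.500000

Simpson's rule: (h/3)[f(x₀) + 4f(x₁) + 2f(x₂) + ... + f(xₙ)]

x_0 = 2.0000, f(x_0) = 4.000000, coefficient = 1
x_1 = 2.5000, f(x_1) = 6.250000, coefficient = 4
x_2 = 3.0000, f(x_2) = 9.000000, coefficient = 2
x_3 = 3.5000, f(x_3) = 12.250000, coefficient = 4
x_4 = 4.0000, f(x_4) = 16.000000, coefficient = 1

I ≈ (0.500000/3) × 112.000000 = 18.666667
Exact value: 18.666667
Error: 0.000000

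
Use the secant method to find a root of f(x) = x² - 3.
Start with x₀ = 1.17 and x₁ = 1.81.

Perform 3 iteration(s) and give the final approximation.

f(x) = x² - 3
x₀ = 1.17, x₁ = 1.81

Secant formula: x_{n+1} = x_n - f(x_n)(x_n - x_{n-1})/(f(x_n) - f(x_{n-1}))

Iteration 1:
  f(1.170000) = -1.631100
  f(1.810000) = 0.276100
  x_2 = 1.810000 - 0.276100×(1.810000 - 1.170000)/(0.276100 - (-1.631100))
       = 1.717349
Iteration 2:
  f(1.810000) = 0.276100
  f(1.717349) = -0.050712
  x_3 = 1.717349 - (-0.050712)×(1.717349 - 1.810000)/(-0.050712 - 0.276100)
       = 1.731726
Iteration 3:
  f(1.717349) = -0.050712
  f(1.731726) = -0.001125
  x_4 = 1.731726 - (-0.001125)×(1.731726 - 1.717349)/(-0.001125 - (-0.050712))
       = 1.732052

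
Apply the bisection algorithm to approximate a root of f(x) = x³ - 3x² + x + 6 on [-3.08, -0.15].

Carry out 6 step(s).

f(x) = x³ - 3x² + x + 6
Initial interval: [-3.08, -0.15]

Iteration 1:
  c_1 = (-3.080000 + (-0.150000))/2 = -1.615000
  f(c_1) = f(-1.615000) = -7.651958
  f(a) × f(c) ≥ 0, new interval: [-1.615000, -0.150000]
Iteration 2:
  c_2 = (-1.615000 + (-0.150000))/2 = -0.882500
  f(c_2) = f(-0.882500) = 2.093785
  f(a) × f(c) < 0, new interval: [-1.615000, -0.882500]
Iteration 3:
  c_3 = (-1.615000 + (-0.882500))/2 = -1.248750
  f(c_3) = f(-1.248750) = -1.874151
  f(a) × f(c) ≥ 0, new interval: [-1.248750, -0.882500]
Iteration 4:
  c_4 = (-1.248750 + (-0.882500))/2 = -1.065625
  f(c_4) = f(-1.065625) = 0.317628
  f(a) × f(c) < 0, new interval: [-1.248750, -1.065625]
Iteration 5:
  c_5 = (-1.248750 + (-1.065625))/2 = -1.157188
  f(c_5) = f(-1.157188) = -0.724006
  f(a) × f(c) ≥ 0, new interval: [-1.157188, -1.065625]
Iteration 6:
  c_6 = (-1.157188 + (-1.065625))/2 = -1.111406
  f(c_6) = f(-1.111406) = -0.189913
  f(a) × f(c) ≥ 0, new interval: [-1.111406, -1.065625]

After 6 iteration(s), the approximation is c_6 = -1.111406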